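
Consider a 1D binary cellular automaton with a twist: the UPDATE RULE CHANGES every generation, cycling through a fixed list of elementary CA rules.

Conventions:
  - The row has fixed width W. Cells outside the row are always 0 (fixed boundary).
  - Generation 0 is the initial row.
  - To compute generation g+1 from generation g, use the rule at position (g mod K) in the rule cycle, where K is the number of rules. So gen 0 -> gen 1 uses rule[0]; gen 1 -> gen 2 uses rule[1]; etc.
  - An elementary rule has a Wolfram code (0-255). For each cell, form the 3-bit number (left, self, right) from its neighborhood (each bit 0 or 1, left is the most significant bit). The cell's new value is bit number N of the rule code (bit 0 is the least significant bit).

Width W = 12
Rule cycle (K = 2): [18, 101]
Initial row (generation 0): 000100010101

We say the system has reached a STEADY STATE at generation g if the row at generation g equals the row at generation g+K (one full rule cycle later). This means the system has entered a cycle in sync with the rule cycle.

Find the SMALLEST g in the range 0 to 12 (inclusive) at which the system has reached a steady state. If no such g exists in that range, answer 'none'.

Gen 0: 000100010101
Gen 1 (rule 18): 001010100000
Gen 2 (rule 101): 101111101111
Gen 3 (rule 18): 000000000000
Gen 4 (rule 101): 111111111111
Gen 5 (rule 18): 000000000000
Gen 6 (rule 101): 111111111111
Gen 7 (rule 18): 000000000000
Gen 8 (rule 101): 111111111111
Gen 9 (rule 18): 000000000000
Gen 10 (rule 101): 111111111111
Gen 11 (rule 18): 000000000000
Gen 12 (rule 101): 111111111111
Gen 13 (rule 18): 000000000000
Gen 14 (rule 101): 111111111111

Answer: 3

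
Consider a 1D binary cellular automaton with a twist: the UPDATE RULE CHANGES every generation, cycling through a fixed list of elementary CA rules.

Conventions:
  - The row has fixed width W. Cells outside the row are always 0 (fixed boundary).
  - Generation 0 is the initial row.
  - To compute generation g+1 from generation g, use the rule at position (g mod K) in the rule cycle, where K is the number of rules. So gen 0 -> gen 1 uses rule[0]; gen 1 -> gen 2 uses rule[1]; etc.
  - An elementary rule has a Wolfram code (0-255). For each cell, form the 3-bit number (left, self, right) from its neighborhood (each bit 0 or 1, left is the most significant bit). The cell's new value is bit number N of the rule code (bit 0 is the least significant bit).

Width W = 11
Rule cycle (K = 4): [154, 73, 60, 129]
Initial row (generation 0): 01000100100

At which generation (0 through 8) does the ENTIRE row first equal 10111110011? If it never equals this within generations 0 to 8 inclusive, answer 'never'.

Answer: never

Derivation:
Gen 0: 01000100100
Gen 1 (rule 154): 10101011010
Gen 2 (rule 73): 00000011000
Gen 3 (rule 60): 00000010100
Gen 4 (rule 129): 11111000001
Gen 5 (rule 154): 11110100010
Gen 6 (rule 73): 10010001000
Gen 7 (rule 60): 11011001100
Gen 8 (rule 129): 00000000001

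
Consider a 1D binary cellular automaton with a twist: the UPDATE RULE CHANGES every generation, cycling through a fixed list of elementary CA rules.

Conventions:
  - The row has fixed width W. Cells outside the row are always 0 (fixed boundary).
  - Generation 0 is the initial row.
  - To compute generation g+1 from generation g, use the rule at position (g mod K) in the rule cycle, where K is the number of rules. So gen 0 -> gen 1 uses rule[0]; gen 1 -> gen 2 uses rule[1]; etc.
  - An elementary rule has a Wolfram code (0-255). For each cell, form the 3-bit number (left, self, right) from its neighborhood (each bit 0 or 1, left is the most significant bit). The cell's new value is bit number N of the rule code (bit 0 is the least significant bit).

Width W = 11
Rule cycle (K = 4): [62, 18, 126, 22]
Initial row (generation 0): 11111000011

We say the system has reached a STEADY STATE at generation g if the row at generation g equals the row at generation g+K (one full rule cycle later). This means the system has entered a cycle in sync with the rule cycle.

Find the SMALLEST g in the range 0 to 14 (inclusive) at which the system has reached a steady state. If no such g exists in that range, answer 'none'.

Gen 0: 11111000011
Gen 1 (rule 62): 10000100110
Gen 2 (rule 18): 01001011001
Gen 3 (rule 126): 11111111111
Gen 4 (rule 22): 00000000000
Gen 5 (rule 62): 00000000000
Gen 6 (rule 18): 00000000000
Gen 7 (rule 126): 00000000000
Gen 8 (rule 22): 00000000000
Gen 9 (rule 62): 00000000000
Gen 10 (rule 18): 00000000000
Gen 11 (rule 126): 00000000000
Gen 12 (rule 22): 00000000000
Gen 13 (rule 62): 00000000000
Gen 14 (rule 18): 00000000000
Gen 15 (rule 126): 00000000000
Gen 16 (rule 22): 00000000000
Gen 17 (rule 62): 00000000000
Gen 18 (rule 18): 00000000000

Answer: 4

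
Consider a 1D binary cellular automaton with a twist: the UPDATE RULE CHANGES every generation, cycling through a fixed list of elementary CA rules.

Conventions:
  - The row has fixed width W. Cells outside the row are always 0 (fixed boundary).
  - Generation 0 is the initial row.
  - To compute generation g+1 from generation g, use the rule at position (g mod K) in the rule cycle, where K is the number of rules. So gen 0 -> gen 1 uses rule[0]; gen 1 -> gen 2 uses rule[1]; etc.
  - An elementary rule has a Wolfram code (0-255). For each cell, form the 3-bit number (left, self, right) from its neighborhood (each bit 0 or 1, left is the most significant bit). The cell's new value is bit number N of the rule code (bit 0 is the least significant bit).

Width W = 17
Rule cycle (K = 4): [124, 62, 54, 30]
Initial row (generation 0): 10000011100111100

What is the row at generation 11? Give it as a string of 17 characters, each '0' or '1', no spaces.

Answer: 11000000100001100

Derivation:
Gen 0: 10000011100111100
Gen 1 (rule 124): 11000010110100110
Gen 2 (rule 62): 10100111101111101
Gen 3 (rule 54): 11111000010000011
Gen 4 (rule 30): 10000100111000110
Gen 5 (rule 124): 11000110101100111
Gen 6 (rule 62): 10101101111011100
Gen 7 (rule 54): 11110010000100010
Gen 8 (rule 30): 10001111001110111
Gen 9 (rule 124): 11001001101011101
Gen 10 (rule 62): 10111111011110011
Gen 11 (rule 54): 11000000100001100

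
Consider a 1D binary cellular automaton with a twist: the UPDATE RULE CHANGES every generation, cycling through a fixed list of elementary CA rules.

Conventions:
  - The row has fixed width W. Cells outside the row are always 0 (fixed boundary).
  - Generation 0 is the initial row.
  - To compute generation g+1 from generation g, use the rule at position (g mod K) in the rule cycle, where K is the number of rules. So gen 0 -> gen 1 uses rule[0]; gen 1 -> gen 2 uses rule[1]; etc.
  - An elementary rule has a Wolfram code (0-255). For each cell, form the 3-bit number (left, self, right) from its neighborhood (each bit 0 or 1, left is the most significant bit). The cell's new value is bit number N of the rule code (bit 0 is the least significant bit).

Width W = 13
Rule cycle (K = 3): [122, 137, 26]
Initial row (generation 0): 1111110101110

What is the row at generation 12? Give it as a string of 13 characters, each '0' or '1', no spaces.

Gen 0: 1111110101110
Gen 1 (rule 122): 1000011011011
Gen 2 (rule 137): 0011010010010
Gen 3 (rule 26): 0110001101101
Gen 4 (rule 122): 1111011111110
Gen 5 (rule 137): 1110011111100
Gen 6 (rule 26): 1001110000010
Gen 7 (rule 122): 0111011000101
Gen 8 (rule 137): 0110010010000
Gen 9 (rule 26): 1101101101000
Gen 10 (rule 122): 1111111110100
Gen 11 (rule 137): 1111111100001
Gen 12 (rule 26): 1000000010010

Answer: 1000000010010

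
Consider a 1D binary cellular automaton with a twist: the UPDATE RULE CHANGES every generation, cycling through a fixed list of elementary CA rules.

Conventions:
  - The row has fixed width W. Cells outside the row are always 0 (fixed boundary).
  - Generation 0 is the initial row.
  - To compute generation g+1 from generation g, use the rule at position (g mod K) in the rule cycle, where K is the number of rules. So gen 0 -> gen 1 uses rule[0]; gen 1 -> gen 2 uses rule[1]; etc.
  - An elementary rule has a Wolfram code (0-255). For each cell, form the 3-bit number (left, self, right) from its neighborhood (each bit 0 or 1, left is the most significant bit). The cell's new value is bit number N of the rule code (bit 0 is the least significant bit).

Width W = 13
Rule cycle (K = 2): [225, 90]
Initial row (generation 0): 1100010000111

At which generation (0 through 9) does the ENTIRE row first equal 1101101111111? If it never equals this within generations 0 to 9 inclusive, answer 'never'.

Gen 0: 1100010000111
Gen 1 (rule 225): 0101000110011
Gen 2 (rule 90): 1000101111111
Gen 3 (rule 225): 0010010111111
Gen 4 (rule 90): 0101100100001
Gen 5 (rule 225): 0010100001100
Gen 6 (rule 90): 0100010011110
Gen 7 (rule 225): 0001000001110
Gen 8 (rule 90): 0010100011011
Gen 9 (rule 225): 1001001001101

Answer: never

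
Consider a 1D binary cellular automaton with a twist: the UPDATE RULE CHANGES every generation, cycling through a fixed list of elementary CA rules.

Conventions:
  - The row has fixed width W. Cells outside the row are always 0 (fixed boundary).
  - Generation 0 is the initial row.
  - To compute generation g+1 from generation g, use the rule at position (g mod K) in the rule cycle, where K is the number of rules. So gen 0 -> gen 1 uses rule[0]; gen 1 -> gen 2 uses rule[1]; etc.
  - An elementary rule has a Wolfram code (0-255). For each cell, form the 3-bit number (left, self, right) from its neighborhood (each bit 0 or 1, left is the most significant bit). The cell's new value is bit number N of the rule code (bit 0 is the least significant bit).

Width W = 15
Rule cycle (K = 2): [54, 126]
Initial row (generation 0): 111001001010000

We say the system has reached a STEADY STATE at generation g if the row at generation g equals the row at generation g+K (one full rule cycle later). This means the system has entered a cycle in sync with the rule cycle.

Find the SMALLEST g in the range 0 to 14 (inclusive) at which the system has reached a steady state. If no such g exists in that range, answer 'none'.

Answer: none

Derivation:
Gen 0: 111001001010000
Gen 1 (rule 54): 000111111111000
Gen 2 (rule 126): 001100000001100
Gen 3 (rule 54): 010010000010010
Gen 4 (rule 126): 111111000111111
Gen 5 (rule 54): 000000101000000
Gen 6 (rule 126): 000001111100000
Gen 7 (rule 54): 000010000010000
Gen 8 (rule 126): 000111000111000
Gen 9 (rule 54): 001000101000100
Gen 10 (rule 126): 011101111101110
Gen 11 (rule 54): 100010000010001
Gen 12 (rule 126): 110111000111011
Gen 13 (rule 54): 001000101000100
Gen 14 (rule 126): 011101111101110
Gen 15 (rule 54): 100010000010001
Gen 16 (rule 126): 110111000111011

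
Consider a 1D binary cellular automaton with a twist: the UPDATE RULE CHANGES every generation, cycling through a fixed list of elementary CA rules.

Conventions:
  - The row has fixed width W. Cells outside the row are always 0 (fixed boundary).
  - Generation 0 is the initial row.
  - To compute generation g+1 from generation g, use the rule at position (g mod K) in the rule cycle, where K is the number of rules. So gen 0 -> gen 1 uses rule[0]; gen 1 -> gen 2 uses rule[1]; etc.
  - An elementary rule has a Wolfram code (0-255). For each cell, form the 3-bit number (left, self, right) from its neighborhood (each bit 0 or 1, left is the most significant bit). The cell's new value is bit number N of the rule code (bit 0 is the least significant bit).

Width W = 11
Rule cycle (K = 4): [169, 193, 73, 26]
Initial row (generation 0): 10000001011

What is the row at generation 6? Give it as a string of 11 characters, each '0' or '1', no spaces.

Answer: 00100110100

Derivation:
Gen 0: 10000001011
Gen 1 (rule 169): 00111100110
Gen 2 (rule 193): 10011100010
Gen 3 (rule 73): 00010101000
Gen 4 (rule 26): 00100000100
Gen 5 (rule 169): 10001110001
Gen 6 (rule 193): 00100110100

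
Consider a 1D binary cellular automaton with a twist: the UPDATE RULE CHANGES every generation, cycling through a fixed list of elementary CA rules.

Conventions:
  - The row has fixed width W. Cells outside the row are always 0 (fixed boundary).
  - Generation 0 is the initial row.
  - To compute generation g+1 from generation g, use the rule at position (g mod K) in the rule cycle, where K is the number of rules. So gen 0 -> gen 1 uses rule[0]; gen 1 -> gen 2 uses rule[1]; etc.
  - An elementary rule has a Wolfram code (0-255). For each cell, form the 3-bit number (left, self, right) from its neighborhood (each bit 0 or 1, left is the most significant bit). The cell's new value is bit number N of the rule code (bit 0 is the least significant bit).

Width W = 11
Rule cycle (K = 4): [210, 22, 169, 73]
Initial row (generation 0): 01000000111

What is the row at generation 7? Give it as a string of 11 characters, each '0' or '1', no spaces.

Gen 0: 01000000111
Gen 1 (rule 210): 10100001011
Gen 2 (rule 22): 10110011000
Gen 3 (rule 169): 01100010011
Gen 4 (rule 73): 01101000011
Gen 5 (rule 210): 10100100101
Gen 6 (rule 22): 10111111101
Gen 7 (rule 169): 01111111010

Answer: 01111111010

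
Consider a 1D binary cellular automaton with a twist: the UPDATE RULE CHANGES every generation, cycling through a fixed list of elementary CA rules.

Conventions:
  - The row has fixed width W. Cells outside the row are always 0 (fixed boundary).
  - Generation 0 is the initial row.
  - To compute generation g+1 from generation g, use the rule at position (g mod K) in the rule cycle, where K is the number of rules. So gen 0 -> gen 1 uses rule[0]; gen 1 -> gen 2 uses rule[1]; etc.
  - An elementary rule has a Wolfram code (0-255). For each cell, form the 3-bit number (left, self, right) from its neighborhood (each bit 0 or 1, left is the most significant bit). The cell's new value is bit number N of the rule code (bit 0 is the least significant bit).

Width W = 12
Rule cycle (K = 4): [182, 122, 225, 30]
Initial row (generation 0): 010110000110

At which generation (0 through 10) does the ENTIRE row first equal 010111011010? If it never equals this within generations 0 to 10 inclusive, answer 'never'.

Answer: 3

Derivation:
Gen 0: 010110000110
Gen 1 (rule 182): 111001001001
Gen 2 (rule 122): 101110110110
Gen 3 (rule 225): 010111011010
Gen 4 (rule 30): 110100010011
Gen 5 (rule 182): 001110111100
Gen 6 (rule 122): 011011100110
Gen 7 (rule 225): 001101100010
Gen 8 (rule 30): 011001010111
Gen 9 (rule 182): 100111111010
Gen 10 (rule 122): 011100001101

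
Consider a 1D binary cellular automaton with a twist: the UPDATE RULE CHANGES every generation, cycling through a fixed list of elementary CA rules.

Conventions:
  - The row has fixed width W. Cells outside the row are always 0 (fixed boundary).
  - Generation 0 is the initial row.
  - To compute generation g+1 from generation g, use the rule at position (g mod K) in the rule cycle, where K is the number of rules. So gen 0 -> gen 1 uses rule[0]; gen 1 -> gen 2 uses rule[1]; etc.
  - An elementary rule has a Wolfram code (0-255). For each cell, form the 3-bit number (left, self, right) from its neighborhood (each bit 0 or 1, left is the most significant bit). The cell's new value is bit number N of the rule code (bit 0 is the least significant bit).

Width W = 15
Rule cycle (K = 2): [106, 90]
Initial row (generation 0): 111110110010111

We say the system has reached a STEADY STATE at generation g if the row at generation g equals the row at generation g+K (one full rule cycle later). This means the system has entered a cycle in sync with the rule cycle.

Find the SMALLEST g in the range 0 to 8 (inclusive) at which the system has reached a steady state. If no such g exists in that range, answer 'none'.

Answer: none

Derivation:
Gen 0: 111110110010111
Gen 1 (rule 106): 100011110101101
Gen 2 (rule 90): 010110010001100
Gen 3 (rule 106): 101110100011100
Gen 4 (rule 90): 001010010110110
Gen 5 (rule 106): 010100101111110
Gen 6 (rule 90): 100011001000011
Gen 7 (rule 106): 000111010000111
Gen 8 (rule 90): 001101001001101
Gen 9 (rule 106): 011110010011110
Gen 10 (rule 90): 110011101110011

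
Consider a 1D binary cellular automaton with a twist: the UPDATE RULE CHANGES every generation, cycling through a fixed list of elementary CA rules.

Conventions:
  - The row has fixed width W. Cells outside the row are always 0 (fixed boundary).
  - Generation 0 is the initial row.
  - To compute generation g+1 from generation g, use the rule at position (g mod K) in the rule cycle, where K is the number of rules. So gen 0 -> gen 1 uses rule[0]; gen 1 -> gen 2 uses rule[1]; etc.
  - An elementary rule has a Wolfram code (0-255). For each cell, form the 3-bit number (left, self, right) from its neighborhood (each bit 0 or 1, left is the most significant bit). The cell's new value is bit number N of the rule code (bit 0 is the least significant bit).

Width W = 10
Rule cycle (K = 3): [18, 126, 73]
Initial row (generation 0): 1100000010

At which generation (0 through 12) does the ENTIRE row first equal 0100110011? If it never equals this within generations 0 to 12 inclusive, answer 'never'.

Gen 0: 1100000010
Gen 1 (rule 18): 0010000101
Gen 2 (rule 126): 0111001111
Gen 3 (rule 73): 0101001001
Gen 4 (rule 18): 1000110110
Gen 5 (rule 126): 1101111111
Gen 6 (rule 73): 1101000001
Gen 7 (rule 18): 0000100010
Gen 8 (rule 126): 0001110111
Gen 9 (rule 73): 1101010101
Gen 10 (rule 18): 0000000000
Gen 11 (rule 126): 0000000000
Gen 12 (rule 73): 1111111111

Answer: never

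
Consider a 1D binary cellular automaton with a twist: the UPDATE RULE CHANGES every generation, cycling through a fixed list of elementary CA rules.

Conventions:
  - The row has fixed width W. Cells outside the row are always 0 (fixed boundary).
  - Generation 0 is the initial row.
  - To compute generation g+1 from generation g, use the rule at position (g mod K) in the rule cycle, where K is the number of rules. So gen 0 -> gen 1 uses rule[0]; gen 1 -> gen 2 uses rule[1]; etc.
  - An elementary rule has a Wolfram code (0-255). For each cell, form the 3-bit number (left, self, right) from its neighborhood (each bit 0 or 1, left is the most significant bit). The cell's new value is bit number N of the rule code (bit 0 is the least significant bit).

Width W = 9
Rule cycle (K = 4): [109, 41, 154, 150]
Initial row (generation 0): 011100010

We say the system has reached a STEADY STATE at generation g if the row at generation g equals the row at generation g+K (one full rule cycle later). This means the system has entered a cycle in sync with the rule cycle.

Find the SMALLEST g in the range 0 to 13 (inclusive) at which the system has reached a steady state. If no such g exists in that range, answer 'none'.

Answer: none

Derivation:
Gen 0: 011100010
Gen 1 (rule 109): 010101010
Gen 2 (rule 41): 001010100
Gen 3 (rule 154): 010000010
Gen 4 (rule 150): 111000111
Gen 5 (rule 109): 101010101
Gen 6 (rule 41): 010101010
Gen 7 (rule 154): 100000001
Gen 8 (rule 150): 110000011
Gen 9 (rule 109): 110111011
Gen 10 (rule 41): 101100110
Gen 11 (rule 154): 001011101
Gen 12 (rule 150): 011001001
Gen 13 (rule 109): 011001001
Gen 14 (rule 41): 010000000
Gen 15 (rule 154): 101000000
Gen 16 (rule 150): 101100000
Gen 17 (rule 109): 111101111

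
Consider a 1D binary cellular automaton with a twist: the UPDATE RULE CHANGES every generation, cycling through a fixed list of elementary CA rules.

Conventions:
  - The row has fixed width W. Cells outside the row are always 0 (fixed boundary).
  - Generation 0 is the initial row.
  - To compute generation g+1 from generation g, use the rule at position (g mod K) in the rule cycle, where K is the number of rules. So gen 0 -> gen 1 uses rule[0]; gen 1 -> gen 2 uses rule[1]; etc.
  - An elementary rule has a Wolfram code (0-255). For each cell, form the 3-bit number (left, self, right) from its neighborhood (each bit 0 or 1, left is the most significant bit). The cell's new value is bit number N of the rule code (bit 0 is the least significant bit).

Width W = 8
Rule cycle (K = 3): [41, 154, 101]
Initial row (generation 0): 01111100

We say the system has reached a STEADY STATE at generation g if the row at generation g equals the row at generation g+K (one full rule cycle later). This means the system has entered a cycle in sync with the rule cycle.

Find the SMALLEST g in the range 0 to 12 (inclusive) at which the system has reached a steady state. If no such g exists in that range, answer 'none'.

Gen 0: 01111100
Gen 1 (rule 41): 01000001
Gen 2 (rule 154): 10100010
Gen 3 (rule 101): 11101010
Gen 4 (rule 41): 10010100
Gen 5 (rule 154): 01100010
Gen 6 (rule 101): 00101010
Gen 7 (rule 41): 10010100
Gen 8 (rule 154): 01100010
Gen 9 (rule 101): 00101010
Gen 10 (rule 41): 10010100
Gen 11 (rule 154): 01100010
Gen 12 (rule 101): 00101010
Gen 13 (rule 41): 10010100
Gen 14 (rule 154): 01100010
Gen 15 (rule 101): 00101010

Answer: 4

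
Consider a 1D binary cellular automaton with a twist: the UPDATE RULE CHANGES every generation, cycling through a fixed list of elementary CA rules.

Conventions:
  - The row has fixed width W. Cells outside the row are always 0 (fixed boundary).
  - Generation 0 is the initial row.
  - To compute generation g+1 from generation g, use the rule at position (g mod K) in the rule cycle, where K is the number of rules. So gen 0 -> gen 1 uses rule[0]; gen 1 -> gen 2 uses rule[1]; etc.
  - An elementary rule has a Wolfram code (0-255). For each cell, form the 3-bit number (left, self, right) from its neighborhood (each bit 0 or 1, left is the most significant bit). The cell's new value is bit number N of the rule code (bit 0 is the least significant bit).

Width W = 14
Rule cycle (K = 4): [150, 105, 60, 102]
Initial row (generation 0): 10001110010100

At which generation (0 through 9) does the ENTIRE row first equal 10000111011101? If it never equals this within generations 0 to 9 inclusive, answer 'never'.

Answer: never

Derivation:
Gen 0: 10001110010100
Gen 1 (rule 150): 11010101110110
Gen 2 (rule 105): 11101011011110
Gen 3 (rule 60): 10011110110001
Gen 4 (rule 102): 10100011010011
Gen 5 (rule 150): 10110100011100
Gen 6 (rule 105): 01111001010101
Gen 7 (rule 60): 01000101111111
Gen 8 (rule 102): 11001110000001
Gen 9 (rule 150): 00110101000011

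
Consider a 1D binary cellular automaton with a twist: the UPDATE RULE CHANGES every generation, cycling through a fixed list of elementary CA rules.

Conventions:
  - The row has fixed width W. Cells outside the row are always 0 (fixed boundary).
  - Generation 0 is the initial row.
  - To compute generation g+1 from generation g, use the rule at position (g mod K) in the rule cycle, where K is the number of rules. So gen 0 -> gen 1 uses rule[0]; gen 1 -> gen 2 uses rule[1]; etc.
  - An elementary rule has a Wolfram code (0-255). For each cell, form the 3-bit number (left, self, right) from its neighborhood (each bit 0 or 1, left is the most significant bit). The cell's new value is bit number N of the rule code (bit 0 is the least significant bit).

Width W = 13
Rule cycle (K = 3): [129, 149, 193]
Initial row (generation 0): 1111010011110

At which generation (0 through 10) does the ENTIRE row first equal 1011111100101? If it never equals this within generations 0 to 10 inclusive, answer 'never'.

Gen 0: 1111010011110
Gen 1 (rule 129): 0110000001100
Gen 2 (rule 149): 0001111100011
Gen 3 (rule 193): 1100111101001
Gen 4 (rule 129): 0000011000000
Gen 5 (rule 149): 1111000111111
Gen 6 (rule 193): 0111010011111
Gen 7 (rule 129): 0010000001110
Gen 8 (rule 149): 1011111100101
Gen 9 (rule 193): 0001111100000
Gen 10 (rule 129): 1100111001111

Answer: 8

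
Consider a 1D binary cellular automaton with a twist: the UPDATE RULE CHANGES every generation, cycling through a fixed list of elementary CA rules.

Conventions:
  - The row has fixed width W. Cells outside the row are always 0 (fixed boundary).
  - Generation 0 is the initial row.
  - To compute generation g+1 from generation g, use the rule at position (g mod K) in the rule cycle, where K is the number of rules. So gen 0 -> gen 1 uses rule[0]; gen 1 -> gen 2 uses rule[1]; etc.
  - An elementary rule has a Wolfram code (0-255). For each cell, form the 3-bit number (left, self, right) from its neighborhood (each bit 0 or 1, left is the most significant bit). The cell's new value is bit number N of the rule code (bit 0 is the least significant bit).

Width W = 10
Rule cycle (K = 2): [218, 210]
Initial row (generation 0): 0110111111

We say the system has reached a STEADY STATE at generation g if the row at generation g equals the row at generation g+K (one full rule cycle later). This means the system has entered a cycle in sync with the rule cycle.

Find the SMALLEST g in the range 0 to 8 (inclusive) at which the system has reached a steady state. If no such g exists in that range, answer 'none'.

Answer: 3

Derivation:
Gen 0: 0110111111
Gen 1 (rule 218): 1110111111
Gen 2 (rule 210): 0110011111
Gen 3 (rule 218): 1111111111
Gen 4 (rule 210): 0111111111
Gen 5 (rule 218): 1111111111
Gen 6 (rule 210): 0111111111
Gen 7 (rule 218): 1111111111
Gen 8 (rule 210): 0111111111
Gen 9 (rule 218): 1111111111
Gen 10 (rule 210): 0111111111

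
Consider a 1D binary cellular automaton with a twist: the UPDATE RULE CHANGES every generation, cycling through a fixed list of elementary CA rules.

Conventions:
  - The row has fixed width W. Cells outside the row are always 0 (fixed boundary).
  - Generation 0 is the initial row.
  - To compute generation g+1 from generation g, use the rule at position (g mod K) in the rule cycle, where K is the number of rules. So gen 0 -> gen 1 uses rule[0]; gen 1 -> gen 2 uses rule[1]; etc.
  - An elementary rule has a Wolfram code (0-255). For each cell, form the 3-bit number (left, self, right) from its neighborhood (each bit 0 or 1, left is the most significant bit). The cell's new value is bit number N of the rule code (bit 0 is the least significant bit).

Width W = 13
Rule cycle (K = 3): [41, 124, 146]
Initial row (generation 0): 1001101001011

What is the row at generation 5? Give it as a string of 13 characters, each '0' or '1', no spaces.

Answer: 1101111111110

Derivation:
Gen 0: 1001101001011
Gen 1 (rule 41): 0001010000110
Gen 2 (rule 124): 0001111000111
Gen 3 (rule 146): 0010110101010
Gen 4 (rule 41): 1001101010100
Gen 5 (rule 124): 1101111111110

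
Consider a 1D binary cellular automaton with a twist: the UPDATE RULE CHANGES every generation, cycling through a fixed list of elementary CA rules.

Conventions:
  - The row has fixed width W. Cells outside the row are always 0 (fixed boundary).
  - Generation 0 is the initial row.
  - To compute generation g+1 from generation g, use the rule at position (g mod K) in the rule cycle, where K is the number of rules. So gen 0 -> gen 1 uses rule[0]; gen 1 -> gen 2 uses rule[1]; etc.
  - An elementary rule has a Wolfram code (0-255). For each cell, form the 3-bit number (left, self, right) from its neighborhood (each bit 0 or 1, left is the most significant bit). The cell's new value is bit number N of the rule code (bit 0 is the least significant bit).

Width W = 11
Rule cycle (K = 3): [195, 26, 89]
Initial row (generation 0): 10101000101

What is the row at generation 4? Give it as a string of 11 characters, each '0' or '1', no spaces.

Answer: 01110010101

Derivation:
Gen 0: 10101000101
Gen 1 (rule 195): 00000011000
Gen 2 (rule 26): 00000110100
Gen 3 (rule 89): 11110110011
Gen 4 (rule 195): 01110010101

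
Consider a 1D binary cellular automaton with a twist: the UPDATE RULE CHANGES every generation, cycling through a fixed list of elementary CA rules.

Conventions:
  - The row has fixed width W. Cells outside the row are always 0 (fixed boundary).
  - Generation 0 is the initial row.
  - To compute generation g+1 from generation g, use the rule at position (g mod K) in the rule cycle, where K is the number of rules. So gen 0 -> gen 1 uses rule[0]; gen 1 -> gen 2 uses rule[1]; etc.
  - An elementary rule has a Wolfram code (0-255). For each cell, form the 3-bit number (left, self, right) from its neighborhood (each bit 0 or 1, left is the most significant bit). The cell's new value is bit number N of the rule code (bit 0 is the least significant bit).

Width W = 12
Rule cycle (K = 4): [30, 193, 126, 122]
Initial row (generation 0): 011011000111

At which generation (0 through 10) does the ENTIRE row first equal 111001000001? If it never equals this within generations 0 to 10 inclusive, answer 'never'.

Answer: 10

Derivation:
Gen 0: 011011000111
Gen 1 (rule 30): 110010101100
Gen 2 (rule 193): 010000000101
Gen 3 (rule 126): 111000001111
Gen 4 (rule 122): 101100011001
Gen 5 (rule 30): 101010110111
Gen 6 (rule 193): 000000010011
Gen 7 (rule 126): 000000111111
Gen 8 (rule 122): 000001100001
Gen 9 (rule 30): 000011010011
Gen 10 (rule 193): 111001000001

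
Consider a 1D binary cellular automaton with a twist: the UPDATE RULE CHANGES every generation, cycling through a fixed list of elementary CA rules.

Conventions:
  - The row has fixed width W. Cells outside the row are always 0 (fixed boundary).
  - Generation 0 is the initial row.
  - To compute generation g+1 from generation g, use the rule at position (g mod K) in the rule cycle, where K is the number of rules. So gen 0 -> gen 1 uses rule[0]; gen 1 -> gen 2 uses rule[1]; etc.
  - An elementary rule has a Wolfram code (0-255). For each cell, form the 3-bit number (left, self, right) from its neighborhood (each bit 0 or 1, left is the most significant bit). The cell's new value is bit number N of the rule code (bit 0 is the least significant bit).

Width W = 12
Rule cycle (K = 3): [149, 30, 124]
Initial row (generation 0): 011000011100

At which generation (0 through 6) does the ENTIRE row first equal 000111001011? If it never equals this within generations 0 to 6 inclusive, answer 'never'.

Gen 0: 011000011100
Gen 1 (rule 149): 000111001011
Gen 2 (rule 30): 001100111010
Gen 3 (rule 124): 001110101111
Gen 4 (rule 149): 100100100110
Gen 5 (rule 30): 111111111101
Gen 6 (rule 124): 100000000111

Answer: 1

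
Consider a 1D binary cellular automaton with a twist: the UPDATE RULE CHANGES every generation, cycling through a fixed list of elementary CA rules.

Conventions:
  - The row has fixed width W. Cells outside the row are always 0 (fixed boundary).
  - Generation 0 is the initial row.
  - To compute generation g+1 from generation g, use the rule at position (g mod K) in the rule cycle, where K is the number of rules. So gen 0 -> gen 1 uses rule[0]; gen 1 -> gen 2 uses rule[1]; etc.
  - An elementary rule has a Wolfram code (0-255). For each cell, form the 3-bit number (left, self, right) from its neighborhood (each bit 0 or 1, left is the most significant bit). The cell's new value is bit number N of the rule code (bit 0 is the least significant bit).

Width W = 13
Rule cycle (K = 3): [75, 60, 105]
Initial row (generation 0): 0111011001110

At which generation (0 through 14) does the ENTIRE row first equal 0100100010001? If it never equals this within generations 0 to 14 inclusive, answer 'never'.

Answer: 12

Derivation:
Gen 0: 0111011001110
Gen 1 (rule 75): 1101011011010
Gen 2 (rule 60): 1011110110111
Gen 3 (rule 105): 0110011111101
Gen 4 (rule 75): 1110110000100
Gen 5 (rule 60): 1001101000110
Gen 6 (rule 105): 0001110010110
Gen 7 (rule 75): 1111010100110
Gen 8 (rule 60): 1000111110101
Gen 9 (rule 105): 0010100011010
Gen 10 (rule 75): 1100001111000
Gen 11 (rule 60): 1010001000100
Gen 12 (rule 105): 0100100010001
Gen 13 (rule 75): 1001001100110
Gen 14 (rule 60): 1101101010101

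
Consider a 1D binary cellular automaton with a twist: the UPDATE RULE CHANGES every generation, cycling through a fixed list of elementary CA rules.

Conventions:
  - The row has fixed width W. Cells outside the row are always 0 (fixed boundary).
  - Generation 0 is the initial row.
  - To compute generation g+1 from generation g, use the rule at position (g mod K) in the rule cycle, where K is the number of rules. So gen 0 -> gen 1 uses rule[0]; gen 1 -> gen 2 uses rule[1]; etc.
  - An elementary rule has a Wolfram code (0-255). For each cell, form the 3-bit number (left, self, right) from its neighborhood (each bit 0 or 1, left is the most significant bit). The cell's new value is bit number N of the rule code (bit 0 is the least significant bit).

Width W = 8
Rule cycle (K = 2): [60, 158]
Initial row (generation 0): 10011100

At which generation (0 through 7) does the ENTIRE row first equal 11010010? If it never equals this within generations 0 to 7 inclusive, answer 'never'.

Answer: 1

Derivation:
Gen 0: 10011100
Gen 1 (rule 60): 11010010
Gen 2 (rule 158): 10011111
Gen 3 (rule 60): 11010000
Gen 4 (rule 158): 10011000
Gen 5 (rule 60): 11010100
Gen 6 (rule 158): 10010110
Gen 7 (rule 60): 11011101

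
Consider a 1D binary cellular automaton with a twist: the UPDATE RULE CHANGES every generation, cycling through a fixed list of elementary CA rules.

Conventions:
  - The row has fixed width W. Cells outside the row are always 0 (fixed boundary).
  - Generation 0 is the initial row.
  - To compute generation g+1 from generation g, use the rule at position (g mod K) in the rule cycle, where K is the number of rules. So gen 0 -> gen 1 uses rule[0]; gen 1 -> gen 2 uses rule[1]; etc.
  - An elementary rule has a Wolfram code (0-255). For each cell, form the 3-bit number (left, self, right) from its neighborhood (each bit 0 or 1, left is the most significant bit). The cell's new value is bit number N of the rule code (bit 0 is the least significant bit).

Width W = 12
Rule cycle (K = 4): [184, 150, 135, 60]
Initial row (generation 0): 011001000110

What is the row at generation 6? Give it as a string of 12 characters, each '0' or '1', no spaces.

Answer: 000011100111

Derivation:
Gen 0: 011001000110
Gen 1 (rule 184): 010100100101
Gen 2 (rule 150): 110111111101
Gen 3 (rule 135): 000011111001
Gen 4 (rule 60): 000010000101
Gen 5 (rule 184): 000001000010
Gen 6 (rule 150): 000011100111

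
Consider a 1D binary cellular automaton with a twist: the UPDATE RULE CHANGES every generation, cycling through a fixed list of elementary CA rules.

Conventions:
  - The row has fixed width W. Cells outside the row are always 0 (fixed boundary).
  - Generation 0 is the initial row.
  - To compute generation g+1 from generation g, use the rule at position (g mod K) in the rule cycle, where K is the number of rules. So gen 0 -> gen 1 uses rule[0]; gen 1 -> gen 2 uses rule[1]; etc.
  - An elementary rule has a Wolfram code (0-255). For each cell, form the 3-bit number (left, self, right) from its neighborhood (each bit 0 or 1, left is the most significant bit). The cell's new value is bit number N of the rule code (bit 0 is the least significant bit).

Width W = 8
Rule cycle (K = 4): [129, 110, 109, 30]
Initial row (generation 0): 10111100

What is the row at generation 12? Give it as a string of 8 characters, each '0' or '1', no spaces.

Gen 0: 10111100
Gen 1 (rule 129): 00011001
Gen 2 (rule 110): 00111011
Gen 3 (rule 109): 10101111
Gen 4 (rule 30): 10101000
Gen 5 (rule 129): 00000011
Gen 6 (rule 110): 00000111
Gen 7 (rule 109): 11110101
Gen 8 (rule 30): 10000101
Gen 9 (rule 129): 00110000
Gen 10 (rule 110): 01110000
Gen 11 (rule 109): 01010111
Gen 12 (rule 30): 11010100

Answer: 11010100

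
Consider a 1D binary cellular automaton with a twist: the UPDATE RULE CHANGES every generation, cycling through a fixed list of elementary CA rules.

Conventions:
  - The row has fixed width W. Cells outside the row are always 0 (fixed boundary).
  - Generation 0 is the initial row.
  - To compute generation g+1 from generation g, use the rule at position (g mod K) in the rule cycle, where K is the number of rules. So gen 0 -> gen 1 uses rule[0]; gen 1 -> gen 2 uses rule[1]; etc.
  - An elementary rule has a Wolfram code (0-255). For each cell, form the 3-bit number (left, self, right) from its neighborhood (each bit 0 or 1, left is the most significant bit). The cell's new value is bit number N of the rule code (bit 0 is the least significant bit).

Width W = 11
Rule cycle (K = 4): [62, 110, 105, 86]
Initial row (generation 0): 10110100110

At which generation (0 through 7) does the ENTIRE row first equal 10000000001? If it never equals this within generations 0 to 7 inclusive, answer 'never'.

Gen 0: 10110100110
Gen 1 (rule 62): 11101111101
Gen 2 (rule 110): 10111000111
Gen 3 (rule 105): 01101010101
Gen 4 (rule 86): 10101010101
Gen 5 (rule 62): 11111111111
Gen 6 (rule 110): 10000000001
Gen 7 (rule 105): 00111111100

Answer: 6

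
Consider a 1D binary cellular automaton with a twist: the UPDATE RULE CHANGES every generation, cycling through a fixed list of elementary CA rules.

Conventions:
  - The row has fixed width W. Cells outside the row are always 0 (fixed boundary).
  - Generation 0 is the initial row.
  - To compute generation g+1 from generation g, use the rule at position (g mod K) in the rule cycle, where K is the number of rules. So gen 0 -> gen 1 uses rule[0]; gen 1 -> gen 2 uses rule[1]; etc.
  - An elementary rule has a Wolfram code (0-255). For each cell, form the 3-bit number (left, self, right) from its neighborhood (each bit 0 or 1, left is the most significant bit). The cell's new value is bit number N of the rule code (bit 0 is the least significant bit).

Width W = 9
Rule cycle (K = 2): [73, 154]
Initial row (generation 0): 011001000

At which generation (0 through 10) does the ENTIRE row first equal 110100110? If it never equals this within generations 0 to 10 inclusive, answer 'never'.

Gen 0: 011001000
Gen 1 (rule 73): 011000011
Gen 2 (rule 154): 110100110
Gen 3 (rule 73): 110000110
Gen 4 (rule 154): 101001101
Gen 5 (rule 73): 000001100
Gen 6 (rule 154): 000011010
Gen 7 (rule 73): 111011000
Gen 8 (rule 154): 110010100
Gen 9 (rule 73): 110000001
Gen 10 (rule 154): 101000010

Answer: 2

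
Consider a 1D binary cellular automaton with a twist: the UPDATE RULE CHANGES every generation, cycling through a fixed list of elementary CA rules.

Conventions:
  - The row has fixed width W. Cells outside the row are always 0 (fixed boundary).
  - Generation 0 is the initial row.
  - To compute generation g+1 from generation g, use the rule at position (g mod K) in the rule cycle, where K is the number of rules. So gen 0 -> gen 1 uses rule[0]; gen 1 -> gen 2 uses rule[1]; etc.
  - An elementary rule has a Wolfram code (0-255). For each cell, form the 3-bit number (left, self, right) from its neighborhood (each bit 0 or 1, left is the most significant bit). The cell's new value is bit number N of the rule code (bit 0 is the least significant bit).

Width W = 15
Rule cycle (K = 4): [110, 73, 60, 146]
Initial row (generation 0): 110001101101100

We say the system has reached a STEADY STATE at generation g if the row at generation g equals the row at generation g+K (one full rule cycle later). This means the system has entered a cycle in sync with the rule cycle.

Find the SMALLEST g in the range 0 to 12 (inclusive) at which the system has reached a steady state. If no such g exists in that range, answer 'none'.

Answer: none

Derivation:
Gen 0: 110001101101100
Gen 1 (rule 110): 110011111111100
Gen 2 (rule 73): 110010000000101
Gen 3 (rule 60): 101011000000111
Gen 4 (rule 146): 000000100001010
Gen 5 (rule 110): 000001100011110
Gen 6 (rule 73): 111101101010010
Gen 7 (rule 60): 100011011111011
Gen 8 (rule 146): 010100001110000
Gen 9 (rule 110): 111100011010000
Gen 10 (rule 73): 100101011000111
Gen 11 (rule 60): 110111110100100
Gen 12 (rule 146): 000011100011010
Gen 13 (rule 110): 000110100111110
Gen 14 (rule 73): 110110000100010
Gen 15 (rule 60): 101101000110011
Gen 16 (rule 146): 000000101001100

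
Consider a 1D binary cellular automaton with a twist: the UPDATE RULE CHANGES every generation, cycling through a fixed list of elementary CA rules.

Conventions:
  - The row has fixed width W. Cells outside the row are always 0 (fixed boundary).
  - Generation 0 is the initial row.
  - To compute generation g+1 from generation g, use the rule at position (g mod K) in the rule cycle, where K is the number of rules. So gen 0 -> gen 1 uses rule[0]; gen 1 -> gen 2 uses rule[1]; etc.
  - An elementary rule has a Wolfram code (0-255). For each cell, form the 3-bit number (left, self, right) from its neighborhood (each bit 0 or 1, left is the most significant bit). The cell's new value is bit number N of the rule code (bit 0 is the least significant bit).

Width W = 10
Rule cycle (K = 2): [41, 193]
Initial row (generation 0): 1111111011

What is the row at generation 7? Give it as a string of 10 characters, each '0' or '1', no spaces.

Answer: 0100101000

Derivation:
Gen 0: 1111111011
Gen 1 (rule 41): 1000000110
Gen 2 (rule 193): 0011110010
Gen 3 (rule 41): 1010000000
Gen 4 (rule 193): 0000111111
Gen 5 (rule 41): 1110100000
Gen 6 (rule 193): 0110001111
Gen 7 (rule 41): 0100101000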